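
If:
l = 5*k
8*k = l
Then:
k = 0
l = 0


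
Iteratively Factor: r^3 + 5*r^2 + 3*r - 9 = (r - 1)*(r^2 + 6*r + 9) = (r - 1)*(r + 3)*(r + 3)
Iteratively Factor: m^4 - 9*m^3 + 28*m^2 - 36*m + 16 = (m - 2)*(m^3 - 7*m^2 + 14*m - 8) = (m - 2)^2*(m^2 - 5*m + 4) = (m - 4)*(m - 2)^2*(m - 1)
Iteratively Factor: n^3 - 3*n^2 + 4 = (n - 2)*(n^2 - n - 2) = (n - 2)^2*(n + 1)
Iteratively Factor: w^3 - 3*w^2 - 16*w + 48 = (w - 4)*(w^2 + w - 12) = (w - 4)*(w - 3)*(w + 4)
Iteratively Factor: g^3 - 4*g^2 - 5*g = (g + 1)*(g^2 - 5*g) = g*(g + 1)*(g - 5)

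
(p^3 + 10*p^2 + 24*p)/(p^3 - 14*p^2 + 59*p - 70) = p*(p^2 + 10*p + 24)/(p^3 - 14*p^2 + 59*p - 70)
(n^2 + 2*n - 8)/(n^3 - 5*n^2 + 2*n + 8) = (n + 4)/(n^2 - 3*n - 4)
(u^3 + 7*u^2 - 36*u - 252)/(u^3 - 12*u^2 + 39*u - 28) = (u^3 + 7*u^2 - 36*u - 252)/(u^3 - 12*u^2 + 39*u - 28)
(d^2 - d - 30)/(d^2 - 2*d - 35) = (d - 6)/(d - 7)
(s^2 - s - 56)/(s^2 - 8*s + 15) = (s^2 - s - 56)/(s^2 - 8*s + 15)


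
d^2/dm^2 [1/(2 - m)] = -2/(m - 2)^3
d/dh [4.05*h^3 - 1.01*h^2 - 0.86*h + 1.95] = 12.15*h^2 - 2.02*h - 0.86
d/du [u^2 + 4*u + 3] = 2*u + 4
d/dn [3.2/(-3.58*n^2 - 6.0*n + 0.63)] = (22.912*n + 19.2)/(3.58*n^2 + 6.0*n - 0.63)^2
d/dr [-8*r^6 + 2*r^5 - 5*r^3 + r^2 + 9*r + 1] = -48*r^5 + 10*r^4 - 15*r^2 + 2*r + 9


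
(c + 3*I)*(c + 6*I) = c^2 + 9*I*c - 18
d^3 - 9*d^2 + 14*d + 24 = (d - 6)*(d - 4)*(d + 1)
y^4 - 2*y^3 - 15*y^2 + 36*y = y*(y - 3)^2*(y + 4)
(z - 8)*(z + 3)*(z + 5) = z^3 - 49*z - 120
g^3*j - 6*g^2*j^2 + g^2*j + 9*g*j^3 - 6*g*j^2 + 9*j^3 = (g - 3*j)^2*(g*j + j)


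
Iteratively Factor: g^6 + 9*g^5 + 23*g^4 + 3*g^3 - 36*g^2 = (g + 3)*(g^5 + 6*g^4 + 5*g^3 - 12*g^2) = (g + 3)^2*(g^4 + 3*g^3 - 4*g^2) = g*(g + 3)^2*(g^3 + 3*g^2 - 4*g) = g*(g + 3)^2*(g + 4)*(g^2 - g) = g^2*(g + 3)^2*(g + 4)*(g - 1)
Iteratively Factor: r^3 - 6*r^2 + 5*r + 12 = (r - 4)*(r^2 - 2*r - 3) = (r - 4)*(r + 1)*(r - 3)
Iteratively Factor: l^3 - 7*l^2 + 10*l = (l)*(l^2 - 7*l + 10) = l*(l - 5)*(l - 2)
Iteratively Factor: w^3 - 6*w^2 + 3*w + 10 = (w - 2)*(w^2 - 4*w - 5) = (w - 2)*(w + 1)*(w - 5)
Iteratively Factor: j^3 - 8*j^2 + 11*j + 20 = (j - 5)*(j^2 - 3*j - 4) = (j - 5)*(j + 1)*(j - 4)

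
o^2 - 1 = (o - 1)*(o + 1)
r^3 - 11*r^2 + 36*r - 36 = (r - 6)*(r - 3)*(r - 2)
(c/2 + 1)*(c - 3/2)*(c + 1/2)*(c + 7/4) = c^4/2 + 11*c^3/8 - c^2/2 - 101*c/32 - 21/16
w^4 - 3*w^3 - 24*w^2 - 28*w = w*(w - 7)*(w + 2)^2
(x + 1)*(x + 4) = x^2 + 5*x + 4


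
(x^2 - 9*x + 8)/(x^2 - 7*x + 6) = (x - 8)/(x - 6)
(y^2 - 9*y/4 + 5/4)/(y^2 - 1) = (y - 5/4)/(y + 1)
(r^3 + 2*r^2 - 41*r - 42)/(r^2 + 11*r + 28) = (r^2 - 5*r - 6)/(r + 4)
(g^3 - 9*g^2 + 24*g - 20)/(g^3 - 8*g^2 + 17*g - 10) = (g - 2)/(g - 1)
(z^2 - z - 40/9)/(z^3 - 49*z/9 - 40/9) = 1/(z + 1)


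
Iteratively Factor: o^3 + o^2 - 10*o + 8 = (o - 2)*(o^2 + 3*o - 4) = (o - 2)*(o - 1)*(o + 4)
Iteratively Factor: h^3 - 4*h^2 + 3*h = (h - 1)*(h^2 - 3*h) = (h - 3)*(h - 1)*(h)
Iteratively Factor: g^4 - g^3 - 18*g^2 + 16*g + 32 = (g + 1)*(g^3 - 2*g^2 - 16*g + 32) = (g - 4)*(g + 1)*(g^2 + 2*g - 8) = (g - 4)*(g + 1)*(g + 4)*(g - 2)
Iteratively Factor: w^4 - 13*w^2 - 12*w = (w)*(w^3 - 13*w - 12) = w*(w - 4)*(w^2 + 4*w + 3) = w*(w - 4)*(w + 1)*(w + 3)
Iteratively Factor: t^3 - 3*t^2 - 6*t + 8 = (t + 2)*(t^2 - 5*t + 4) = (t - 1)*(t + 2)*(t - 4)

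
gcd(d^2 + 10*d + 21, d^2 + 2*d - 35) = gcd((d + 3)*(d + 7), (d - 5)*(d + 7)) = d + 7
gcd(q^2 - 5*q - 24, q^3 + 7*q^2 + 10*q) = 1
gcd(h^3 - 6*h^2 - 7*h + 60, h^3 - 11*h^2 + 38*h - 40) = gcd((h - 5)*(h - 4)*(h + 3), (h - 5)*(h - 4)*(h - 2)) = h^2 - 9*h + 20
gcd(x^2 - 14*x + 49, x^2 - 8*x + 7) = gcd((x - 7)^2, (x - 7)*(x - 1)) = x - 7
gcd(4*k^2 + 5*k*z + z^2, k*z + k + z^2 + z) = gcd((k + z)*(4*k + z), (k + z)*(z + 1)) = k + z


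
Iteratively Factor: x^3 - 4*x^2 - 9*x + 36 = (x + 3)*(x^2 - 7*x + 12) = (x - 4)*(x + 3)*(x - 3)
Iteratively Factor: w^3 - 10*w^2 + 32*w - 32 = (w - 4)*(w^2 - 6*w + 8) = (w - 4)*(w - 2)*(w - 4)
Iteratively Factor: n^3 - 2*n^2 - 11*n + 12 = (n - 1)*(n^2 - n - 12) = (n - 4)*(n - 1)*(n + 3)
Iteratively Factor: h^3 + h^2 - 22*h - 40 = (h + 4)*(h^2 - 3*h - 10) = (h + 2)*(h + 4)*(h - 5)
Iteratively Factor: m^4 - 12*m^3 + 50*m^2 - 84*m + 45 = (m - 3)*(m^3 - 9*m^2 + 23*m - 15) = (m - 3)*(m - 1)*(m^2 - 8*m + 15) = (m - 5)*(m - 3)*(m - 1)*(m - 3)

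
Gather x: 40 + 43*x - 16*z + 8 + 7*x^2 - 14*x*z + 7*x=7*x^2 + x*(50 - 14*z) - 16*z + 48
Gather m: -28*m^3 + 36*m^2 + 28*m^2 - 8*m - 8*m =-28*m^3 + 64*m^2 - 16*m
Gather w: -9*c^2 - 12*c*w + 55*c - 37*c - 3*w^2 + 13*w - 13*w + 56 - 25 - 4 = -9*c^2 - 12*c*w + 18*c - 3*w^2 + 27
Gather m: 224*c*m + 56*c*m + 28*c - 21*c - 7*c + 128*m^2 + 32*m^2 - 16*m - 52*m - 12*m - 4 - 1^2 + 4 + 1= 160*m^2 + m*(280*c - 80)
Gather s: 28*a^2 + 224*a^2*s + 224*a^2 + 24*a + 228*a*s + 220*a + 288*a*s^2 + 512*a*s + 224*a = 252*a^2 + 288*a*s^2 + 468*a + s*(224*a^2 + 740*a)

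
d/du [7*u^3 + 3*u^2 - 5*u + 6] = 21*u^2 + 6*u - 5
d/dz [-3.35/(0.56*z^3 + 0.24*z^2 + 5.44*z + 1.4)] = (5.628*z^2 + 1.608*z + 18.224)/(0.56*z^3 + 0.24*z^2 + 5.44*z + 1.4)^2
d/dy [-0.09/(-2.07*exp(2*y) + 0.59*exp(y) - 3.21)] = (0.0531 - 0.3726*exp(y))*exp(y)/(2.07*exp(2*y) - 0.59*exp(y) + 3.21)^2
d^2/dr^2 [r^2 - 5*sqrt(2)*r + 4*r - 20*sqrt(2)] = 2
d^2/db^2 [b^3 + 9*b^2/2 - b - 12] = 6*b + 9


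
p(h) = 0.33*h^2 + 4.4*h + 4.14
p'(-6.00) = 0.44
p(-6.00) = -10.38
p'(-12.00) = -3.52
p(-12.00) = -1.14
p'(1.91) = 5.66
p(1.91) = 13.75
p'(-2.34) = 2.86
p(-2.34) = -4.35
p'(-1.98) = 3.09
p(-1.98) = -3.28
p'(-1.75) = 3.24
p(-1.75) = -2.55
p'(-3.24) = 2.26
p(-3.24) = -6.65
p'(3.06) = 6.42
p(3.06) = 20.69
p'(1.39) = 5.32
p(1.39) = 10.89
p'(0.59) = 4.79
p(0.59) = 6.85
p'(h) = 0.66*h + 4.4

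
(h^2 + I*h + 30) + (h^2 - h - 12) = 2*h^2 - h + I*h + 18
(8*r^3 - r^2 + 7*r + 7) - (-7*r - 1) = 8*r^3 - r^2 + 14*r + 8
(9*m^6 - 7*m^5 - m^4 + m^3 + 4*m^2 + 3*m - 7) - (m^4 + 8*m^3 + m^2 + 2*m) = 9*m^6 - 7*m^5 - 2*m^4 - 7*m^3 + 3*m^2 + m - 7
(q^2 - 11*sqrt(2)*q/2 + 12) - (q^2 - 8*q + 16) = -11*sqrt(2)*q/2 + 8*q - 4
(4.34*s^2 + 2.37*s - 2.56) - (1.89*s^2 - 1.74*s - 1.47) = 2.45*s^2 + 4.11*s - 1.09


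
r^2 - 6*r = r*(r - 6)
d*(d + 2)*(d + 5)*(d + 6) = d^4 + 13*d^3 + 52*d^2 + 60*d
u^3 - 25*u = u*(u - 5)*(u + 5)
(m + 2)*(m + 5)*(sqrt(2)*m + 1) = sqrt(2)*m^3 + m^2 + 7*sqrt(2)*m^2 + 7*m + 10*sqrt(2)*m + 10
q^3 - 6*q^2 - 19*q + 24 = (q - 8)*(q - 1)*(q + 3)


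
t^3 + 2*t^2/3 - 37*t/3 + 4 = (t - 3)*(t - 1/3)*(t + 4)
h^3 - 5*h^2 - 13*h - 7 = (h - 7)*(h + 1)^2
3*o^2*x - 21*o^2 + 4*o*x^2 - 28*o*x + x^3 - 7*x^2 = (o + x)*(3*o + x)*(x - 7)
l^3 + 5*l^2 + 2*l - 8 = (l - 1)*(l + 2)*(l + 4)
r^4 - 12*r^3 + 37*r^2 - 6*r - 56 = (r - 7)*(r - 4)*(r - 2)*(r + 1)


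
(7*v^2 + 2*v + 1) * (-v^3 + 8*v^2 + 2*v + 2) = -7*v^5 + 54*v^4 + 29*v^3 + 26*v^2 + 6*v + 2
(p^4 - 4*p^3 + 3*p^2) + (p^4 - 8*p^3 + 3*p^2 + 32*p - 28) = 2*p^4 - 12*p^3 + 6*p^2 + 32*p - 28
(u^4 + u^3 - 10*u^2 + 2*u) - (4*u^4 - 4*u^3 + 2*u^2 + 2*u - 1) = -3*u^4 + 5*u^3 - 12*u^2 + 1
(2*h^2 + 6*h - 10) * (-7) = -14*h^2 - 42*h + 70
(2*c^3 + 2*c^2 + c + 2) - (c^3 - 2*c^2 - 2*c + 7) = c^3 + 4*c^2 + 3*c - 5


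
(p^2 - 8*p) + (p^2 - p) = 2*p^2 - 9*p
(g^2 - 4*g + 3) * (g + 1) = g^3 - 3*g^2 - g + 3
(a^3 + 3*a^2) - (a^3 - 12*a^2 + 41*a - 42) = 15*a^2 - 41*a + 42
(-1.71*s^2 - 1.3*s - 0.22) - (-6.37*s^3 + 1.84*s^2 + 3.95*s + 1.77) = 6.37*s^3 - 3.55*s^2 - 5.25*s - 1.99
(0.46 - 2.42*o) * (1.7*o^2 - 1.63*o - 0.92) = -4.114*o^3 + 4.7266*o^2 + 1.4766*o - 0.4232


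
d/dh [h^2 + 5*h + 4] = 2*h + 5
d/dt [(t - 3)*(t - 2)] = 2*t - 5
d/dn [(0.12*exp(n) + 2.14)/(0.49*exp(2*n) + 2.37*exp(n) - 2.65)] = (-(0.12*exp(n) + 2.14)*(0.98*exp(n) + 2.37) + 0.0588*exp(2*n) + 0.2844*exp(n) - 0.318)*exp(n)/(0.49*exp(2*n) + 2.37*exp(n) - 2.65)^2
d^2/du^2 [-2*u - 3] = 0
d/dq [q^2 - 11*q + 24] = 2*q - 11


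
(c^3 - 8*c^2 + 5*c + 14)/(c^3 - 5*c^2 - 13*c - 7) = (c - 2)/(c + 1)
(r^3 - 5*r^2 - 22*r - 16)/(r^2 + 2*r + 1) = (r^2 - 6*r - 16)/(r + 1)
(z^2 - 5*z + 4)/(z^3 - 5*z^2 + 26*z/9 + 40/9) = 9*(z - 1)/(9*z^2 - 9*z - 10)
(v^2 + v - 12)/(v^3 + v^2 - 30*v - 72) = (v - 3)/(v^2 - 3*v - 18)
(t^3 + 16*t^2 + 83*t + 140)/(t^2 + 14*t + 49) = (t^2 + 9*t + 20)/(t + 7)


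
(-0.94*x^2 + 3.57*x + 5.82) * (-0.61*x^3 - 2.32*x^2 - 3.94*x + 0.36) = 0.5734*x^5 + 0.00309999999999988*x^4 - 8.129*x^3 - 27.9066*x^2 - 21.6456*x + 2.0952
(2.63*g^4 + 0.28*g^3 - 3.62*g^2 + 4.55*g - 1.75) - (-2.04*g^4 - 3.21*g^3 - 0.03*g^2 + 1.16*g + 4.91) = 4.67*g^4 + 3.49*g^3 - 3.59*g^2 + 3.39*g - 6.66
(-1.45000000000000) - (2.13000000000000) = -3.58000000000000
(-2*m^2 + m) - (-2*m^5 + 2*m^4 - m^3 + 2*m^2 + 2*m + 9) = 2*m^5 - 2*m^4 + m^3 - 4*m^2 - m - 9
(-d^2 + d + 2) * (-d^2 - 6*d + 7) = d^4 + 5*d^3 - 15*d^2 - 5*d + 14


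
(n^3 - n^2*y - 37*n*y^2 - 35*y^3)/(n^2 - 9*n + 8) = (n^3 - n^2*y - 37*n*y^2 - 35*y^3)/(n^2 - 9*n + 8)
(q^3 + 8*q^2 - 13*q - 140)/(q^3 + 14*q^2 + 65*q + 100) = (q^2 + 3*q - 28)/(q^2 + 9*q + 20)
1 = 1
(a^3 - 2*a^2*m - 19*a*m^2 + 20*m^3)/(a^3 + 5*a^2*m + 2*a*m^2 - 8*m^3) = (a - 5*m)/(a + 2*m)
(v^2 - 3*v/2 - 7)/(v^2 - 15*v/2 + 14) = (v + 2)/(v - 4)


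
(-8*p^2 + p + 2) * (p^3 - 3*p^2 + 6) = -8*p^5 + 25*p^4 - p^3 - 54*p^2 + 6*p + 12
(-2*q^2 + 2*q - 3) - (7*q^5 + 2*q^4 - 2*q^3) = -7*q^5 - 2*q^4 + 2*q^3 - 2*q^2 + 2*q - 3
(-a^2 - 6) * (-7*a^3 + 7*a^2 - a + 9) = 7*a^5 - 7*a^4 + 43*a^3 - 51*a^2 + 6*a - 54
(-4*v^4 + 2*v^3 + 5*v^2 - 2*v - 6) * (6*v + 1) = -24*v^5 + 8*v^4 + 32*v^3 - 7*v^2 - 38*v - 6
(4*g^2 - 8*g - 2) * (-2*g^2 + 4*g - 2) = -8*g^4 + 32*g^3 - 36*g^2 + 8*g + 4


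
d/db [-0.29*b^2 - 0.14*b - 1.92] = -0.58*b - 0.14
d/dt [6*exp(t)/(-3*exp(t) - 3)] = -1/(2*cosh(t/2)^2)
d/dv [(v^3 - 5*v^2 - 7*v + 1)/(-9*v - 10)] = (-18*v^3 + 15*v^2 + 100*v + 79)/(81*v^2 + 180*v + 100)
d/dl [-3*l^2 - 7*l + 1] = -6*l - 7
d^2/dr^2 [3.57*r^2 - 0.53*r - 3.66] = 7.14000000000000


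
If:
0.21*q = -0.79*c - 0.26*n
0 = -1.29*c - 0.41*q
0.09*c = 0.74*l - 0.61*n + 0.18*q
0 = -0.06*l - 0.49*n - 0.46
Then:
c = 2.14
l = 1.02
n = -1.06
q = -6.73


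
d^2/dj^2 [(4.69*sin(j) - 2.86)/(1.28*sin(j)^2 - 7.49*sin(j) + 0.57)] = (-7.684096*sin(j)^5 - 26.220672*sin(j)^4 - 46.35904*sin(j)^3 + 103.961701*sin(j)^2 + 154.671825*sin(j) - 276.673226)/(2.097152*sin(j)^6 - 36.814848*sin(j)^5 + 218.226048*sin(j)^4 - 452.977973*sin(j)^3 + 97.178787*sin(j)^2 - 7.300503*sin(j) + 0.185193)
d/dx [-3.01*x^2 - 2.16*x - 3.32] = -6.02*x - 2.16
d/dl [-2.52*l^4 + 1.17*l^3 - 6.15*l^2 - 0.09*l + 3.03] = -10.08*l^3 + 3.51*l^2 - 12.3*l - 0.09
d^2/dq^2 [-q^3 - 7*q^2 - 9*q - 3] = -6*q - 14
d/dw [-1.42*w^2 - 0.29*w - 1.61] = -2.84*w - 0.29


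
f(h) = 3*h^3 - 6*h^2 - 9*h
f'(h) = 9*h^2 - 12*h - 9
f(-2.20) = -41.18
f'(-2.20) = 60.96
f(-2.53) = -64.22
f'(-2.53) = 78.97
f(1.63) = -17.62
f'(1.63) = -4.65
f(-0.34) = 2.25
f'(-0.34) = -3.88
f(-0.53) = 2.64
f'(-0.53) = -0.11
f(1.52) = -17.01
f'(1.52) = -6.45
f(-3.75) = -208.83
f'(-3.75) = 162.56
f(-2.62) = -71.56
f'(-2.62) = 84.22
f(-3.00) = -108.00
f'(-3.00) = 108.00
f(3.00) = 0.00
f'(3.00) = 36.00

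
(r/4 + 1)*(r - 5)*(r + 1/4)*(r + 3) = r^4/4 + 9*r^3/16 - 45*r^2/8 - 263*r/16 - 15/4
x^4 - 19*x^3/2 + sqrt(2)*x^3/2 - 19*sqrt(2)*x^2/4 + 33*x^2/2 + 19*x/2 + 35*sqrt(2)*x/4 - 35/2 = (x - 7)*(x - 5/2)*(x - sqrt(2)/2)*(x + sqrt(2))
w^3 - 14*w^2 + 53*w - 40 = (w - 8)*(w - 5)*(w - 1)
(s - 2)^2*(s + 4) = s^3 - 12*s + 16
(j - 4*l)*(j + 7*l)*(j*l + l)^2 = j^4*l^2 + 3*j^3*l^3 + 2*j^3*l^2 - 28*j^2*l^4 + 6*j^2*l^3 + j^2*l^2 - 56*j*l^4 + 3*j*l^3 - 28*l^4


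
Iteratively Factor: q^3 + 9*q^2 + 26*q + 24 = (q + 3)*(q^2 + 6*q + 8) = (q + 2)*(q + 3)*(q + 4)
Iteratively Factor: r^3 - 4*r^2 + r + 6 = (r - 3)*(r^2 - r - 2) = (r - 3)*(r + 1)*(r - 2)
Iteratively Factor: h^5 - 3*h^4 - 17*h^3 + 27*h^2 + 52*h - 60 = (h + 3)*(h^4 - 6*h^3 + h^2 + 24*h - 20) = (h - 2)*(h + 3)*(h^3 - 4*h^2 - 7*h + 10) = (h - 2)*(h + 2)*(h + 3)*(h^2 - 6*h + 5) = (h - 5)*(h - 2)*(h + 2)*(h + 3)*(h - 1)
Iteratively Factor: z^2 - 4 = (z - 2)*(z + 2)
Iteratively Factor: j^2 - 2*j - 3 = (j - 3)*(j + 1)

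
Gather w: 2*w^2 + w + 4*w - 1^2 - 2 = 2*w^2 + 5*w - 3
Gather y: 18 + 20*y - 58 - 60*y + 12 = -40*y - 28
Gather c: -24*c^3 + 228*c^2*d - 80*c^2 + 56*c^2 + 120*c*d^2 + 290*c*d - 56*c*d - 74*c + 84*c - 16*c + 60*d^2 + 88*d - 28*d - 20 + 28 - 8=-24*c^3 + c^2*(228*d - 24) + c*(120*d^2 + 234*d - 6) + 60*d^2 + 60*d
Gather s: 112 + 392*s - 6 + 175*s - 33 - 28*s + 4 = 539*s + 77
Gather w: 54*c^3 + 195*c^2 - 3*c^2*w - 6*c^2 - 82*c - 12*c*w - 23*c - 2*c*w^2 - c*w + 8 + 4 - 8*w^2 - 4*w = 54*c^3 + 189*c^2 - 105*c + w^2*(-2*c - 8) + w*(-3*c^2 - 13*c - 4) + 12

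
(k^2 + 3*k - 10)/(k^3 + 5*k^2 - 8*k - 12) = (k + 5)/(k^2 + 7*k + 6)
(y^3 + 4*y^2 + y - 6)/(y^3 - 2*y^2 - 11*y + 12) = (y + 2)/(y - 4)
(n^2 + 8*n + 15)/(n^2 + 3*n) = (n + 5)/n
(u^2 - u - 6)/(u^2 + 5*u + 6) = (u - 3)/(u + 3)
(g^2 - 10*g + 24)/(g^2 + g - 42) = (g - 4)/(g + 7)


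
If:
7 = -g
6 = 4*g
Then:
No Solution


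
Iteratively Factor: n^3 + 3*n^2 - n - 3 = (n + 3)*(n^2 - 1) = (n - 1)*(n + 3)*(n + 1)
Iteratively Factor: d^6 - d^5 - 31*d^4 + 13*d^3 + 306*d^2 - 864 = (d - 4)*(d^5 + 3*d^4 - 19*d^3 - 63*d^2 + 54*d + 216) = (d - 4)*(d + 3)*(d^4 - 19*d^2 - 6*d + 72) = (d - 4)*(d + 3)^2*(d^3 - 3*d^2 - 10*d + 24) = (d - 4)*(d - 2)*(d + 3)^2*(d^2 - d - 12) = (d - 4)*(d - 2)*(d + 3)^3*(d - 4)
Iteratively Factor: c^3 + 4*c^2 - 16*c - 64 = (c + 4)*(c^2 - 16) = (c - 4)*(c + 4)*(c + 4)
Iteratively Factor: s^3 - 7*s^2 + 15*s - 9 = (s - 1)*(s^2 - 6*s + 9) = (s - 3)*(s - 1)*(s - 3)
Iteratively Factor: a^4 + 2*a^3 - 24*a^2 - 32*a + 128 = (a - 4)*(a^3 + 6*a^2 - 32) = (a - 4)*(a + 4)*(a^2 + 2*a - 8) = (a - 4)*(a - 2)*(a + 4)*(a + 4)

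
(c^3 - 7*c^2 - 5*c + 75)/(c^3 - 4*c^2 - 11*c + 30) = (c - 5)/(c - 2)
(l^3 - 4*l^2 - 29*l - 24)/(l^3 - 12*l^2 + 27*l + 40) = (l + 3)/(l - 5)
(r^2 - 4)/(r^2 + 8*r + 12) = (r - 2)/(r + 6)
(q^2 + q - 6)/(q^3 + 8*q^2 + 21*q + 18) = (q - 2)/(q^2 + 5*q + 6)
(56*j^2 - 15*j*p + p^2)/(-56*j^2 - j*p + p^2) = (-7*j + p)/(7*j + p)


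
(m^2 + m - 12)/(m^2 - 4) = (m^2 + m - 12)/(m^2 - 4)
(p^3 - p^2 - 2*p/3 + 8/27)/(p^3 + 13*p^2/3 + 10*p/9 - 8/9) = (p - 4/3)/(p + 4)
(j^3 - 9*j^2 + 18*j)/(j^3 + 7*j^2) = (j^2 - 9*j + 18)/(j*(j + 7))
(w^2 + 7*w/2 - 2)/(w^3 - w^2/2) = (w + 4)/w^2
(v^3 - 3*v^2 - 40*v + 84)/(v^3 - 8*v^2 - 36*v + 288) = (v^2 - 9*v + 14)/(v^2 - 14*v + 48)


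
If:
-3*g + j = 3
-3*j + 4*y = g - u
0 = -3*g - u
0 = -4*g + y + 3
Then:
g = 7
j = 24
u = -21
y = 25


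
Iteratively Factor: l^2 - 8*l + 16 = (l - 4)*(l - 4)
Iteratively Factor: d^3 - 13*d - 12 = (d + 3)*(d^2 - 3*d - 4) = (d + 1)*(d + 3)*(d - 4)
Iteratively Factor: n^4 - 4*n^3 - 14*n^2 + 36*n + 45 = (n - 3)*(n^3 - n^2 - 17*n - 15) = (n - 3)*(n + 1)*(n^2 - 2*n - 15) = (n - 5)*(n - 3)*(n + 1)*(n + 3)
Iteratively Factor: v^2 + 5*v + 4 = (v + 4)*(v + 1)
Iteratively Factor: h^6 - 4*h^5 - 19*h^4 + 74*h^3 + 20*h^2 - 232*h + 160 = (h - 5)*(h^5 + h^4 - 14*h^3 + 4*h^2 + 40*h - 32) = (h - 5)*(h + 2)*(h^4 - h^3 - 12*h^2 + 28*h - 16) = (h - 5)*(h - 2)*(h + 2)*(h^3 + h^2 - 10*h + 8) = (h - 5)*(h - 2)*(h + 2)*(h + 4)*(h^2 - 3*h + 2) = (h - 5)*(h - 2)^2*(h + 2)*(h + 4)*(h - 1)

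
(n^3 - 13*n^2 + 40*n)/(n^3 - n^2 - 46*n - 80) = n*(n - 5)/(n^2 + 7*n + 10)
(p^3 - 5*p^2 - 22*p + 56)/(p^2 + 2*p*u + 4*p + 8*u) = (p^2 - 9*p + 14)/(p + 2*u)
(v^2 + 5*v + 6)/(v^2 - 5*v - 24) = (v + 2)/(v - 8)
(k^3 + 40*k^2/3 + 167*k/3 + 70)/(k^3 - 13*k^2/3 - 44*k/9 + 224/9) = 3*(k^2 + 11*k + 30)/(3*k^2 - 20*k + 32)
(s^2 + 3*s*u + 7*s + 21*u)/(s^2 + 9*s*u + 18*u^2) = (s + 7)/(s + 6*u)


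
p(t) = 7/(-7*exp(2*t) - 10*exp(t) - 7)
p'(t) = 7*(14*exp(2*t) + 10*exp(t))/(-7*exp(2*t) - 10*exp(t) - 7)^2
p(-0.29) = -0.38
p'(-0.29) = 0.32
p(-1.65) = -0.76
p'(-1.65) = 0.20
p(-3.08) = -0.94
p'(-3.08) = 0.06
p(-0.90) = -0.57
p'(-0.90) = 0.30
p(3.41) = -0.00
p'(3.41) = 0.00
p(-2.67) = -0.91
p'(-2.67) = 0.09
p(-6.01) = -1.00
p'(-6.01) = 0.00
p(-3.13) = -0.94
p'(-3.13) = 0.06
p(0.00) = -0.29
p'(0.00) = 0.29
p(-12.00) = -1.00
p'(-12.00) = 0.00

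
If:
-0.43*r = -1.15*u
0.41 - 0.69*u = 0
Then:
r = 1.59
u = 0.59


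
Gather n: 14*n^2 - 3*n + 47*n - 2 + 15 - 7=14*n^2 + 44*n + 6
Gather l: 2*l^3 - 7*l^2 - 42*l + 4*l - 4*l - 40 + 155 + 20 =2*l^3 - 7*l^2 - 42*l + 135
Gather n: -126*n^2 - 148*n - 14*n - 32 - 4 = -126*n^2 - 162*n - 36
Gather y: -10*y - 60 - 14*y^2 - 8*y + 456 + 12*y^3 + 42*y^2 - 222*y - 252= 12*y^3 + 28*y^2 - 240*y + 144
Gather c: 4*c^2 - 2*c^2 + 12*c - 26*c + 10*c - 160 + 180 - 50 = 2*c^2 - 4*c - 30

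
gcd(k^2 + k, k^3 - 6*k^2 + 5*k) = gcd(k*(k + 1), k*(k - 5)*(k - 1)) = k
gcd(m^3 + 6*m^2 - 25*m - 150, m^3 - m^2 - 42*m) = m + 6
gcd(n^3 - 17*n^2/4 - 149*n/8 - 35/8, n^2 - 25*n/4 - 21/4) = n - 7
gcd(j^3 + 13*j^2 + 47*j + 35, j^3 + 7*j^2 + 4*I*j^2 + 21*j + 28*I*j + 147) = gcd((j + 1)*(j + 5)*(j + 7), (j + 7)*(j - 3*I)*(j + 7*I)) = j + 7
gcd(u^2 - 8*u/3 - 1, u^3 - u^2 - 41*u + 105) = u - 3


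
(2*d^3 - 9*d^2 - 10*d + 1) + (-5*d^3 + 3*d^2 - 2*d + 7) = -3*d^3 - 6*d^2 - 12*d + 8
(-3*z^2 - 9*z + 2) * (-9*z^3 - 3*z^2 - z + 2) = 27*z^5 + 90*z^4 + 12*z^3 - 3*z^2 - 20*z + 4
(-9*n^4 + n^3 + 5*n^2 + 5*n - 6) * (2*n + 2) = -18*n^5 - 16*n^4 + 12*n^3 + 20*n^2 - 2*n - 12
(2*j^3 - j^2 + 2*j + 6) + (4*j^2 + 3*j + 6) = 2*j^3 + 3*j^2 + 5*j + 12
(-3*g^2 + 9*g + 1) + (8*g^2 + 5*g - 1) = 5*g^2 + 14*g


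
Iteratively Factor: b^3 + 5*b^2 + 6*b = (b + 2)*(b^2 + 3*b) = (b + 2)*(b + 3)*(b)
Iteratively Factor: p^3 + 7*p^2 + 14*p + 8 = (p + 4)*(p^2 + 3*p + 2) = (p + 2)*(p + 4)*(p + 1)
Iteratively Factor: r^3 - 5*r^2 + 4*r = (r)*(r^2 - 5*r + 4) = r*(r - 1)*(r - 4)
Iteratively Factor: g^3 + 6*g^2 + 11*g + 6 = (g + 2)*(g^2 + 4*g + 3) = (g + 2)*(g + 3)*(g + 1)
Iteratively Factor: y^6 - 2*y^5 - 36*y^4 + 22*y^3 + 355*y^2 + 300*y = (y + 3)*(y^5 - 5*y^4 - 21*y^3 + 85*y^2 + 100*y) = (y + 1)*(y + 3)*(y^4 - 6*y^3 - 15*y^2 + 100*y) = y*(y + 1)*(y + 3)*(y^3 - 6*y^2 - 15*y + 100) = y*(y + 1)*(y + 3)*(y + 4)*(y^2 - 10*y + 25) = y*(y - 5)*(y + 1)*(y + 3)*(y + 4)*(y - 5)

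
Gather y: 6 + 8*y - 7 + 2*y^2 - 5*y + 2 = 2*y^2 + 3*y + 1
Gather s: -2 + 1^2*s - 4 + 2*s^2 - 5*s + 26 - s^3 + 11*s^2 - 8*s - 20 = -s^3 + 13*s^2 - 12*s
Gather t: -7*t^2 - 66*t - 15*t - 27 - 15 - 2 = -7*t^2 - 81*t - 44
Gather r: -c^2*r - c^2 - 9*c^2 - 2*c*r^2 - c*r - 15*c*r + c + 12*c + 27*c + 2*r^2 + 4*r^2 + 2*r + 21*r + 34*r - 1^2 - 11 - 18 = -10*c^2 + 40*c + r^2*(6 - 2*c) + r*(-c^2 - 16*c + 57) - 30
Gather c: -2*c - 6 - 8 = -2*c - 14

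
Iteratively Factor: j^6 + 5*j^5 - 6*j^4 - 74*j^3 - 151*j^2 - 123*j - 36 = (j + 1)*(j^5 + 4*j^4 - 10*j^3 - 64*j^2 - 87*j - 36) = (j - 4)*(j + 1)*(j^4 + 8*j^3 + 22*j^2 + 24*j + 9) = (j - 4)*(j + 1)^2*(j^3 + 7*j^2 + 15*j + 9) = (j - 4)*(j + 1)^2*(j + 3)*(j^2 + 4*j + 3) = (j - 4)*(j + 1)^3*(j + 3)*(j + 3)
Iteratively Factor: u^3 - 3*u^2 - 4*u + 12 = (u + 2)*(u^2 - 5*u + 6) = (u - 2)*(u + 2)*(u - 3)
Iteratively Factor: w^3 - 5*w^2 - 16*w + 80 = (w - 5)*(w^2 - 16) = (w - 5)*(w + 4)*(w - 4)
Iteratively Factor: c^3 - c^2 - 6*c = (c + 2)*(c^2 - 3*c) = c*(c + 2)*(c - 3)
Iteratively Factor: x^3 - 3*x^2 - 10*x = (x)*(x^2 - 3*x - 10) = x*(x + 2)*(x - 5)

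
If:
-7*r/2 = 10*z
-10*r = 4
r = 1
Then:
No Solution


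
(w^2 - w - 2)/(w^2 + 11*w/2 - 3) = 2*(w^2 - w - 2)/(2*w^2 + 11*w - 6)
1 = 1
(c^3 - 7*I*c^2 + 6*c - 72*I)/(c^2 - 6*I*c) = c - I + 12/c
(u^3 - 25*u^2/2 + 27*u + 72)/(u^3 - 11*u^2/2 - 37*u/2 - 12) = (u - 6)/(u + 1)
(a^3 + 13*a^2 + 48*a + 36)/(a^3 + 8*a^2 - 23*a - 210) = (a^2 + 7*a + 6)/(a^2 + 2*a - 35)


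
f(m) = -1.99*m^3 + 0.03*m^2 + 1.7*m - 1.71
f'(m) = -5.97*m^2 + 0.06*m + 1.7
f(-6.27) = 479.33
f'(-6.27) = -233.37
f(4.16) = -137.38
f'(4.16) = -101.36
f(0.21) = -1.37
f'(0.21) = 1.45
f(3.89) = -111.78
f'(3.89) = -88.41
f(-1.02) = -1.30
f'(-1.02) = -4.57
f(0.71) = -1.20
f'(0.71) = -1.27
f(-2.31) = 19.05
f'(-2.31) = -30.30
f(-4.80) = 210.90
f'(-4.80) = -136.14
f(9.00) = -1434.69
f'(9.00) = -481.33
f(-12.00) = 3420.93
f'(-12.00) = -858.70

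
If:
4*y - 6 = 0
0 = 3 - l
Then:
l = 3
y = 3/2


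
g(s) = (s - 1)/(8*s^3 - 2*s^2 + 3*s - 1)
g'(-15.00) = 0.00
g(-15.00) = 0.00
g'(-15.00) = 0.00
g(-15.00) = 0.00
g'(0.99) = 0.13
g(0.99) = -0.00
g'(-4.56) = 0.00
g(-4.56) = 0.01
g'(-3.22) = 0.01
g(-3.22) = 0.01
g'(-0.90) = 0.31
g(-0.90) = 0.17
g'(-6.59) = 0.00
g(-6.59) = 0.00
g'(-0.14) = 1.42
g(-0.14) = 0.77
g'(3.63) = -0.00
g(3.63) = 0.01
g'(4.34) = -0.00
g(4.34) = 0.01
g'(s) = (s - 1)*(-24*s^2 + 4*s - 3)/(8*s^3 - 2*s^2 + 3*s - 1)^2 + 1/(8*s^3 - 2*s^2 + 3*s - 1)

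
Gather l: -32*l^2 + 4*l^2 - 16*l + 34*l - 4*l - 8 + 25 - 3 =-28*l^2 + 14*l + 14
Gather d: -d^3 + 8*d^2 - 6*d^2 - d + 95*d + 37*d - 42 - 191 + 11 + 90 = -d^3 + 2*d^2 + 131*d - 132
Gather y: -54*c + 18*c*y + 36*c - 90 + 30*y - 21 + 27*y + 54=-18*c + y*(18*c + 57) - 57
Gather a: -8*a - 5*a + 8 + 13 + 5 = 26 - 13*a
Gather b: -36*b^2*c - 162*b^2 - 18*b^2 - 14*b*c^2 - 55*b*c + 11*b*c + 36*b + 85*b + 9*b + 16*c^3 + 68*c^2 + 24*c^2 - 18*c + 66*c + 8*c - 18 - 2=b^2*(-36*c - 180) + b*(-14*c^2 - 44*c + 130) + 16*c^3 + 92*c^2 + 56*c - 20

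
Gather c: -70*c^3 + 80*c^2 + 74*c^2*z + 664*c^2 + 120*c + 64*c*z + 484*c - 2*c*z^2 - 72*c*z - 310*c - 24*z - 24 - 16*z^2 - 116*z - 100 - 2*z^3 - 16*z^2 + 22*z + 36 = -70*c^3 + c^2*(74*z + 744) + c*(-2*z^2 - 8*z + 294) - 2*z^3 - 32*z^2 - 118*z - 88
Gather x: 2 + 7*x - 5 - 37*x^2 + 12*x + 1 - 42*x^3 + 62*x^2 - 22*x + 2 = -42*x^3 + 25*x^2 - 3*x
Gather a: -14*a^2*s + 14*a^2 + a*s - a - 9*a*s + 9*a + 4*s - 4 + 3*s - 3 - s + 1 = a^2*(14 - 14*s) + a*(8 - 8*s) + 6*s - 6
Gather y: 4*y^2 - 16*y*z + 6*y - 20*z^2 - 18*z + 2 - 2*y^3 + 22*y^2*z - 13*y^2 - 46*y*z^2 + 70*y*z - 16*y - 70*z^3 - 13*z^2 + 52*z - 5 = -2*y^3 + y^2*(22*z - 9) + y*(-46*z^2 + 54*z - 10) - 70*z^3 - 33*z^2 + 34*z - 3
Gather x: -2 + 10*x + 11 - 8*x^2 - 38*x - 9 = -8*x^2 - 28*x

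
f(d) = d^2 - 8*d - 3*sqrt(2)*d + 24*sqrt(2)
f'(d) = 2*d - 8 - 3*sqrt(2)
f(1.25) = 20.20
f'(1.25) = -9.74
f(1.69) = 16.11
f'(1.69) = -8.86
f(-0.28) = 37.45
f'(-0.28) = -12.80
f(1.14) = 21.28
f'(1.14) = -9.96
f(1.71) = 15.93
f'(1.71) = -8.82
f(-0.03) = 34.31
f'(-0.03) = -12.30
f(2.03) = 13.21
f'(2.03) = -8.18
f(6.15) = -3.53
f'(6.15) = 0.06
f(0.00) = 33.94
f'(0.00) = -12.24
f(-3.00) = 79.67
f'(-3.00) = -18.24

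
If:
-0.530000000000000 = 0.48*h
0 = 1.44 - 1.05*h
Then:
No Solution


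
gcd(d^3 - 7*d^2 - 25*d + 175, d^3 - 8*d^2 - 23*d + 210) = d^2 - 2*d - 35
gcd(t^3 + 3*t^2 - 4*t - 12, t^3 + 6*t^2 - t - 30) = t^2 + t - 6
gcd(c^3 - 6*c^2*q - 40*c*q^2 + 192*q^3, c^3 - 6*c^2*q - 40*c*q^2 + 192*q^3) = c^3 - 6*c^2*q - 40*c*q^2 + 192*q^3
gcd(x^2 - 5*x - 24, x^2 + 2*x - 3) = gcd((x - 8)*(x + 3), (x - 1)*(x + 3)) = x + 3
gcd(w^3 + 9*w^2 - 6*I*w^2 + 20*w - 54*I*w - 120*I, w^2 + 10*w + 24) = w + 4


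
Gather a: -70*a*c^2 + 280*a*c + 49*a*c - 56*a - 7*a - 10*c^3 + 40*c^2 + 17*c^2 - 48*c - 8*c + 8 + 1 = a*(-70*c^2 + 329*c - 63) - 10*c^3 + 57*c^2 - 56*c + 9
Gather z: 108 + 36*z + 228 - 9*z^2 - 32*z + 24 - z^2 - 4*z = 360 - 10*z^2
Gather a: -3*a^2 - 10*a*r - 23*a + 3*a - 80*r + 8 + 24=-3*a^2 + a*(-10*r - 20) - 80*r + 32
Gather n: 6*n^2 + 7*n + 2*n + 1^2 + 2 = 6*n^2 + 9*n + 3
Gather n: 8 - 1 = 7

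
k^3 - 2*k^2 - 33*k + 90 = (k - 5)*(k - 3)*(k + 6)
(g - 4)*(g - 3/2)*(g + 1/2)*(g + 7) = g^4 + 2*g^3 - 127*g^2/4 + 103*g/4 + 21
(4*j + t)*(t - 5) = 4*j*t - 20*j + t^2 - 5*t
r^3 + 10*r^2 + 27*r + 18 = (r + 1)*(r + 3)*(r + 6)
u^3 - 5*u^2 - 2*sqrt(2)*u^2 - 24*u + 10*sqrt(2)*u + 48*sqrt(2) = (u - 8)*(u + 3)*(u - 2*sqrt(2))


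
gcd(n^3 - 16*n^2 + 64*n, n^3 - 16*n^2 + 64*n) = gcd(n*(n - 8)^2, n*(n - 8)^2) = n^3 - 16*n^2 + 64*n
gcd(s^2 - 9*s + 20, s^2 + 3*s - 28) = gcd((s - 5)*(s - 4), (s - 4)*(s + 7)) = s - 4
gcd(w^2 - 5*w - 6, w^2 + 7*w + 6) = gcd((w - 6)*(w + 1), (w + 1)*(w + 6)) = w + 1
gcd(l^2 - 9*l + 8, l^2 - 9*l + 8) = l^2 - 9*l + 8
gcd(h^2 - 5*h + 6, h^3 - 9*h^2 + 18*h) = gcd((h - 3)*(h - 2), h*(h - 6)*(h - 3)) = h - 3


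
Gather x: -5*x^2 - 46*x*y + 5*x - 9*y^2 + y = -5*x^2 + x*(5 - 46*y) - 9*y^2 + y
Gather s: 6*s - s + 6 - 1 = 5*s + 5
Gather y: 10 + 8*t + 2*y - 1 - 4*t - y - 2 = 4*t + y + 7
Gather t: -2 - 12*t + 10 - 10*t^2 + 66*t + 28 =-10*t^2 + 54*t + 36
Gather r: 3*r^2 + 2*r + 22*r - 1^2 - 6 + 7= 3*r^2 + 24*r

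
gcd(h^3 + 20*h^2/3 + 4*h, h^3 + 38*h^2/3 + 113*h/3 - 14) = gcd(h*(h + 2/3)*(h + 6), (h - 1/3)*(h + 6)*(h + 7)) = h + 6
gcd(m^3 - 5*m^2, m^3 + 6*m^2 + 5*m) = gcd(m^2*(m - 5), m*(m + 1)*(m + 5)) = m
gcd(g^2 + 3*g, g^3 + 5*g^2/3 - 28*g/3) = g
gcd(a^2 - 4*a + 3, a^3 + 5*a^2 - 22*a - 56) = 1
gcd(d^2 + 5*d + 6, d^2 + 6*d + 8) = d + 2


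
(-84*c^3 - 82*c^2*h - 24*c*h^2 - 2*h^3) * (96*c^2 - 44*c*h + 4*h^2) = -8064*c^5 - 4176*c^4*h + 968*c^3*h^2 + 536*c^2*h^3 - 8*c*h^4 - 8*h^5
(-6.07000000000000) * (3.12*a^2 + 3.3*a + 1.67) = -18.9384*a^2 - 20.031*a - 10.1369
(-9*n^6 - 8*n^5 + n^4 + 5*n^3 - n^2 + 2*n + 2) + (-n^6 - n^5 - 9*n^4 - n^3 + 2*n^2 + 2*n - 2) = -10*n^6 - 9*n^5 - 8*n^4 + 4*n^3 + n^2 + 4*n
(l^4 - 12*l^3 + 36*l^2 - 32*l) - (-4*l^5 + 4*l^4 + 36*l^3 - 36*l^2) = 4*l^5 - 3*l^4 - 48*l^3 + 72*l^2 - 32*l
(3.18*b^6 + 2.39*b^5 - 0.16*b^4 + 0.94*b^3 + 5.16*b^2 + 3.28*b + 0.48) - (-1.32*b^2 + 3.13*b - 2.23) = 3.18*b^6 + 2.39*b^5 - 0.16*b^4 + 0.94*b^3 + 6.48*b^2 + 0.15*b + 2.71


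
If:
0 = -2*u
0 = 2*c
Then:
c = 0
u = 0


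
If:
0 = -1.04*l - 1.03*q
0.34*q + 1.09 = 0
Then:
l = 3.18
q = -3.21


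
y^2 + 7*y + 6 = (y + 1)*(y + 6)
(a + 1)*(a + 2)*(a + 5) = a^3 + 8*a^2 + 17*a + 10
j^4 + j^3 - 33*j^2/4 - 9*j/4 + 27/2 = (j - 2)*(j - 3/2)*(j + 3/2)*(j + 3)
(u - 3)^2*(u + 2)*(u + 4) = u^4 - 19*u^2 + 6*u + 72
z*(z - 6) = z^2 - 6*z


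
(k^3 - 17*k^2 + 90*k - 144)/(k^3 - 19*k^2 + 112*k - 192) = (k - 6)/(k - 8)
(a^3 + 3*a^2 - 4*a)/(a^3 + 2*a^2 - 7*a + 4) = a/(a - 1)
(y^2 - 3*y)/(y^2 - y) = (y - 3)/(y - 1)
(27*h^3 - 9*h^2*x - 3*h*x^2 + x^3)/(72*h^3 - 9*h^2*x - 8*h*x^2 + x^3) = (-3*h + x)/(-8*h + x)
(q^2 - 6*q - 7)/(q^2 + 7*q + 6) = (q - 7)/(q + 6)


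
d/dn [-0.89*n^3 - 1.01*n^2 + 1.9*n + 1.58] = -2.67*n^2 - 2.02*n + 1.9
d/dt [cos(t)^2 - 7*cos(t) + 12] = (7 - 2*cos(t))*sin(t)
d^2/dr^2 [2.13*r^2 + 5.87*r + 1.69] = 4.26000000000000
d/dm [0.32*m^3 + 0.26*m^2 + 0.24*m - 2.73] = 0.96*m^2 + 0.52*m + 0.24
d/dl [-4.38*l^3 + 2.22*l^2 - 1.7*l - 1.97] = -13.14*l^2 + 4.44*l - 1.7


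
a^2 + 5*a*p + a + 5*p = (a + 1)*(a + 5*p)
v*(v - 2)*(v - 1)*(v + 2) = v^4 - v^3 - 4*v^2 + 4*v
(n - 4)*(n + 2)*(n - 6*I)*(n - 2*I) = n^4 - 2*n^3 - 8*I*n^3 - 20*n^2 + 16*I*n^2 + 24*n + 64*I*n + 96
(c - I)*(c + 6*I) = c^2 + 5*I*c + 6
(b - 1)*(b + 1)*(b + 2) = b^3 + 2*b^2 - b - 2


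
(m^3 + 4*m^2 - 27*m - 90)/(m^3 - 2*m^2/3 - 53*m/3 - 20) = 3*(m + 6)/(3*m + 4)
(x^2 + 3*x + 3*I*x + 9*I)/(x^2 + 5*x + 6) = (x + 3*I)/(x + 2)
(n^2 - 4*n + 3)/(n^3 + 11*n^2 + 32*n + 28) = (n^2 - 4*n + 3)/(n^3 + 11*n^2 + 32*n + 28)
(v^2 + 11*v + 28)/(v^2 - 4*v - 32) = (v + 7)/(v - 8)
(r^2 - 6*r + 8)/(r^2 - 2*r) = (r - 4)/r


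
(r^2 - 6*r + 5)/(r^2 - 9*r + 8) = (r - 5)/(r - 8)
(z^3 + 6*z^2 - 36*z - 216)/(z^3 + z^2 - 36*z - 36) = (z + 6)/(z + 1)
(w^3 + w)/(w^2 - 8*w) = (w^2 + 1)/(w - 8)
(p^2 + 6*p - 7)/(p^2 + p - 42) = (p - 1)/(p - 6)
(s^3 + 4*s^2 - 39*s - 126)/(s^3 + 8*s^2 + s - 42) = (s - 6)/(s - 2)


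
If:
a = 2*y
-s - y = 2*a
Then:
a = 2*y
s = -5*y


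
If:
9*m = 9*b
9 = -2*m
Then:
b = -9/2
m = -9/2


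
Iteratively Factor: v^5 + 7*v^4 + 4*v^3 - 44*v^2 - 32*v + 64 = (v - 2)*(v^4 + 9*v^3 + 22*v^2 - 32) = (v - 2)*(v - 1)*(v^3 + 10*v^2 + 32*v + 32) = (v - 2)*(v - 1)*(v + 4)*(v^2 + 6*v + 8) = (v - 2)*(v - 1)*(v + 2)*(v + 4)*(v + 4)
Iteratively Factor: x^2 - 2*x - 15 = (x + 3)*(x - 5)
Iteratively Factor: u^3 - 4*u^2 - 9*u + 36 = (u + 3)*(u^2 - 7*u + 12) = (u - 3)*(u + 3)*(u - 4)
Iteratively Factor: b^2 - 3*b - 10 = (b + 2)*(b - 5)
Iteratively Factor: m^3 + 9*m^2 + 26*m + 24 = (m + 4)*(m^2 + 5*m + 6) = (m + 2)*(m + 4)*(m + 3)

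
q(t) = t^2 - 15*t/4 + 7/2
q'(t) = 2*t - 15/4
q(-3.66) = 30.62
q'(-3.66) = -11.07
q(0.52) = 1.82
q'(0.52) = -2.71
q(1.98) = -0.00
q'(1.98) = 0.21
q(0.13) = 3.03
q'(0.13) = -3.49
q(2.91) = 1.06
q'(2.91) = 2.07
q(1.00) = 0.75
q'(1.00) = -1.75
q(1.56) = 0.08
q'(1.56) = -0.63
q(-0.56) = 5.91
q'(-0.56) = -4.87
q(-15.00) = 284.75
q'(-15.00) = -33.75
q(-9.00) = 118.25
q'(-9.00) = -21.75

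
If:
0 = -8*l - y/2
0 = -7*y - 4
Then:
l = 1/28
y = -4/7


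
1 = 1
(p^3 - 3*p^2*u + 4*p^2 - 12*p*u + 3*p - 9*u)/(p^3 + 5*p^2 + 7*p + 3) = (p - 3*u)/(p + 1)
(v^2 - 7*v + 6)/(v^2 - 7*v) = (v^2 - 7*v + 6)/(v*(v - 7))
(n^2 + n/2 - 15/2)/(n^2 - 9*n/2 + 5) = (n + 3)/(n - 2)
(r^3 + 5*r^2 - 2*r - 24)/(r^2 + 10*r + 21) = (r^2 + 2*r - 8)/(r + 7)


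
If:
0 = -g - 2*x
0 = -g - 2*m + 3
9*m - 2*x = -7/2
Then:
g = 34/7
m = -13/14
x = -17/7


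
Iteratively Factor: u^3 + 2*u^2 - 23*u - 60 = (u + 3)*(u^2 - u - 20) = (u + 3)*(u + 4)*(u - 5)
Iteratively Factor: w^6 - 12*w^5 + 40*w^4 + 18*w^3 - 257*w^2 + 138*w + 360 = (w - 5)*(w^5 - 7*w^4 + 5*w^3 + 43*w^2 - 42*w - 72) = (w - 5)*(w - 4)*(w^4 - 3*w^3 - 7*w^2 + 15*w + 18) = (w - 5)*(w - 4)*(w - 3)*(w^3 - 7*w - 6) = (w - 5)*(w - 4)*(w - 3)^2*(w^2 + 3*w + 2) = (w - 5)*(w - 4)*(w - 3)^2*(w + 1)*(w + 2)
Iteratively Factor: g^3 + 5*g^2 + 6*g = (g + 2)*(g^2 + 3*g) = (g + 2)*(g + 3)*(g)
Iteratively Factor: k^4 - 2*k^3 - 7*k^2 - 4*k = (k + 1)*(k^3 - 3*k^2 - 4*k) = (k - 4)*(k + 1)*(k^2 + k) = (k - 4)*(k + 1)^2*(k)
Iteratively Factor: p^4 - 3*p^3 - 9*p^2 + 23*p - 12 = (p + 3)*(p^3 - 6*p^2 + 9*p - 4) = (p - 1)*(p + 3)*(p^2 - 5*p + 4) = (p - 1)^2*(p + 3)*(p - 4)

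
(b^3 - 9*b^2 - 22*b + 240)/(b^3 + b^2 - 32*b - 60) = (b - 8)/(b + 2)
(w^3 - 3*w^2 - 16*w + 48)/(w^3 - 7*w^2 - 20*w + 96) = (w - 4)/(w - 8)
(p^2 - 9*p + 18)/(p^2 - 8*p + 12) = (p - 3)/(p - 2)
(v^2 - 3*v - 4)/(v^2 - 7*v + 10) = (v^2 - 3*v - 4)/(v^2 - 7*v + 10)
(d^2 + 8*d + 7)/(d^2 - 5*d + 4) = (d^2 + 8*d + 7)/(d^2 - 5*d + 4)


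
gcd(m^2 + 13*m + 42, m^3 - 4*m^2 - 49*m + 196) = m + 7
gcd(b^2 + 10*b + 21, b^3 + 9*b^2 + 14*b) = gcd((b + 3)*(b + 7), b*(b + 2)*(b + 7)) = b + 7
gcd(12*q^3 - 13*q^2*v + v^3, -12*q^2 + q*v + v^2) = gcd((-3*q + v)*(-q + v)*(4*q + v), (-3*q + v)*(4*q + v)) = 12*q^2 - q*v - v^2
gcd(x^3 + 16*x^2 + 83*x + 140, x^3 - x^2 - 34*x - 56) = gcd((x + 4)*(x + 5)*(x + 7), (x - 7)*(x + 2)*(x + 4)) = x + 4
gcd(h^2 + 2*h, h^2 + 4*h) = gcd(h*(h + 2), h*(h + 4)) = h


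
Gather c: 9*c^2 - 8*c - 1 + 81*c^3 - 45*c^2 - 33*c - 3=81*c^3 - 36*c^2 - 41*c - 4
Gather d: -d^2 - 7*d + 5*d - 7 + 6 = -d^2 - 2*d - 1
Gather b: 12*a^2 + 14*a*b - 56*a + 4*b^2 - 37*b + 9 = 12*a^2 - 56*a + 4*b^2 + b*(14*a - 37) + 9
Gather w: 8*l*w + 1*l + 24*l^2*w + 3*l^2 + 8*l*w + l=3*l^2 + 2*l + w*(24*l^2 + 16*l)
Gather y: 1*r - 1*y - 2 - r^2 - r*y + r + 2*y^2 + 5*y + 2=-r^2 + 2*r + 2*y^2 + y*(4 - r)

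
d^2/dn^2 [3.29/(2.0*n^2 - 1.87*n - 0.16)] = (26.32*n^2 - 24.6092*n - 3.29*(4.0*n - 1.87)*(8.0*n - 3.74) - 2.1056)/(-2.0*n^2 + 1.87*n + 0.16)^3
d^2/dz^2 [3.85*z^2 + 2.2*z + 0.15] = 7.70000000000000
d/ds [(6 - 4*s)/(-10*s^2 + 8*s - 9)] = 4*(-10*s^2 + 30*s - 3)/(100*s^4 - 160*s^3 + 244*s^2 - 144*s + 81)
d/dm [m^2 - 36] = 2*m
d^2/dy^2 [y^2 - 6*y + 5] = 2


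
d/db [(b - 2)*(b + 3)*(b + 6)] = b*(3*b + 14)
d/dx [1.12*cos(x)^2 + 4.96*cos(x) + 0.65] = -(2.24*cos(x) + 4.96)*sin(x)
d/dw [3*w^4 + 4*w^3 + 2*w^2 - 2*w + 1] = 12*w^3 + 12*w^2 + 4*w - 2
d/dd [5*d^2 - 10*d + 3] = 10*d - 10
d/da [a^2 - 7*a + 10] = 2*a - 7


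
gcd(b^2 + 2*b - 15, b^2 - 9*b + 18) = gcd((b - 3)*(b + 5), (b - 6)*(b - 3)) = b - 3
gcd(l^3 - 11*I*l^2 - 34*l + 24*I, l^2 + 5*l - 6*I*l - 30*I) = l - 6*I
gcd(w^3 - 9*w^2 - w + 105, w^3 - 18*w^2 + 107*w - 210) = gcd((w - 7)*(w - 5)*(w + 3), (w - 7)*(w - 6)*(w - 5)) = w^2 - 12*w + 35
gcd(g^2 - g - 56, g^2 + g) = 1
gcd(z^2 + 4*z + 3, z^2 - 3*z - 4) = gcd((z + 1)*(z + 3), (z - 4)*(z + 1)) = z + 1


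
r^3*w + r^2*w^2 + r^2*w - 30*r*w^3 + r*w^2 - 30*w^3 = (r - 5*w)*(r + 6*w)*(r*w + w)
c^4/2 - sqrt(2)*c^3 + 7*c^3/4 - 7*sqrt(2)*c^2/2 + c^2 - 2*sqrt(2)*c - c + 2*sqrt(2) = (c/2 + 1)*(c - 1/2)*(c + 2)*(c - 2*sqrt(2))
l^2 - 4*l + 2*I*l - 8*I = (l - 4)*(l + 2*I)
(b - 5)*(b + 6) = b^2 + b - 30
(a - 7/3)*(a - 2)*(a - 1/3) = a^3 - 14*a^2/3 + 55*a/9 - 14/9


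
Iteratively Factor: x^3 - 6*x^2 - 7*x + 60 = (x - 4)*(x^2 - 2*x - 15) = (x - 5)*(x - 4)*(x + 3)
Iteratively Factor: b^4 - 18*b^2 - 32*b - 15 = (b + 1)*(b^3 - b^2 - 17*b - 15) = (b + 1)*(b + 3)*(b^2 - 4*b - 5) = (b - 5)*(b + 1)*(b + 3)*(b + 1)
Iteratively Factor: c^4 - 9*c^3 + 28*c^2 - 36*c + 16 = (c - 2)*(c^3 - 7*c^2 + 14*c - 8) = (c - 2)^2*(c^2 - 5*c + 4) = (c - 4)*(c - 2)^2*(c - 1)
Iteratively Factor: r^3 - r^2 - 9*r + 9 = (r + 3)*(r^2 - 4*r + 3) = (r - 1)*(r + 3)*(r - 3)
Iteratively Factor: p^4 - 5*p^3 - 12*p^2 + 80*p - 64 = (p + 4)*(p^3 - 9*p^2 + 24*p - 16) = (p - 4)*(p + 4)*(p^2 - 5*p + 4) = (p - 4)^2*(p + 4)*(p - 1)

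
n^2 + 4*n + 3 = (n + 1)*(n + 3)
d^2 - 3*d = d*(d - 3)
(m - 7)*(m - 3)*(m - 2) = m^3 - 12*m^2 + 41*m - 42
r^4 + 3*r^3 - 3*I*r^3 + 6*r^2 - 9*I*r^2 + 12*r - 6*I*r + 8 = (r + 1)*(r + 2)*(r - 4*I)*(r + I)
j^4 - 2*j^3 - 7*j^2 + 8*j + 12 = (j - 3)*(j - 2)*(j + 1)*(j + 2)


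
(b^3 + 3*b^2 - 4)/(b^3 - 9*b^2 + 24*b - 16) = (b^2 + 4*b + 4)/(b^2 - 8*b + 16)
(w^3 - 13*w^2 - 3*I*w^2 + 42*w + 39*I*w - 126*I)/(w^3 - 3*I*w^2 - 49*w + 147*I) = (w - 6)/(w + 7)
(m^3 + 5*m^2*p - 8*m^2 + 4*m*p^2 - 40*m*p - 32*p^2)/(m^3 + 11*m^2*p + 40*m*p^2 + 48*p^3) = (m^2 + m*p - 8*m - 8*p)/(m^2 + 7*m*p + 12*p^2)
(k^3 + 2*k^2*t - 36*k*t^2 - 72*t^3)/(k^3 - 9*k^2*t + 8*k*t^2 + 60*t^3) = (-k - 6*t)/(-k + 5*t)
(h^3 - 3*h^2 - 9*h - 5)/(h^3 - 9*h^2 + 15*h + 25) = (h + 1)/(h - 5)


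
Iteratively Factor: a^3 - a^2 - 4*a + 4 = (a + 2)*(a^2 - 3*a + 2) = (a - 2)*(a + 2)*(a - 1)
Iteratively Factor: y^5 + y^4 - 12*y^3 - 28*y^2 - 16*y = (y + 2)*(y^4 - y^3 - 10*y^2 - 8*y) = (y + 2)^2*(y^3 - 3*y^2 - 4*y) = (y + 1)*(y + 2)^2*(y^2 - 4*y) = (y - 4)*(y + 1)*(y + 2)^2*(y)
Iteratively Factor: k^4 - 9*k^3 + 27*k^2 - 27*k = (k - 3)*(k^3 - 6*k^2 + 9*k) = (k - 3)^2*(k^2 - 3*k) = (k - 3)^3*(k)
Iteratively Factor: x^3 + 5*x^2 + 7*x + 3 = (x + 1)*(x^2 + 4*x + 3) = (x + 1)^2*(x + 3)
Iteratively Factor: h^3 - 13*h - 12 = (h - 4)*(h^2 + 4*h + 3) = (h - 4)*(h + 1)*(h + 3)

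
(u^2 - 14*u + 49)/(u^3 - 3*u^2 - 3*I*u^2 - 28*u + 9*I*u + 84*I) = (u - 7)/(u^2 + u*(4 - 3*I) - 12*I)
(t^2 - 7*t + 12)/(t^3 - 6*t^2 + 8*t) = (t - 3)/(t*(t - 2))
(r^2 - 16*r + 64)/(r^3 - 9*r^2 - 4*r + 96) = (r - 8)/(r^2 - r - 12)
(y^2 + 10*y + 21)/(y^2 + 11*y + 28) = (y + 3)/(y + 4)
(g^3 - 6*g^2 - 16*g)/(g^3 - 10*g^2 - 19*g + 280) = g*(g + 2)/(g^2 - 2*g - 35)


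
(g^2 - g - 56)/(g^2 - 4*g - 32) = (g + 7)/(g + 4)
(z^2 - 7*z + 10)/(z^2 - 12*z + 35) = (z - 2)/(z - 7)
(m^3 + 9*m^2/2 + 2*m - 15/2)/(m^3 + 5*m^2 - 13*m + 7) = (2*m^2 + 11*m + 15)/(2*(m^2 + 6*m - 7))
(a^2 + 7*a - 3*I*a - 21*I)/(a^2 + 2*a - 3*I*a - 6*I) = (a + 7)/(a + 2)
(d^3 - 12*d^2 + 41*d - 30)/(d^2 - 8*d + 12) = (d^2 - 6*d + 5)/(d - 2)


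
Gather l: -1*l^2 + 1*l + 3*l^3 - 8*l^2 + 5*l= 3*l^3 - 9*l^2 + 6*l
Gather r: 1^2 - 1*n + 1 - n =2 - 2*n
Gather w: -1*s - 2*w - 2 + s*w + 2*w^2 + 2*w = s*w - s + 2*w^2 - 2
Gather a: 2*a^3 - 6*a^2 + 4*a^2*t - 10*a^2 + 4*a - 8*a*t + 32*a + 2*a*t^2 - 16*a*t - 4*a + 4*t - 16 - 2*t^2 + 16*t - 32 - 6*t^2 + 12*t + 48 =2*a^3 + a^2*(4*t - 16) + a*(2*t^2 - 24*t + 32) - 8*t^2 + 32*t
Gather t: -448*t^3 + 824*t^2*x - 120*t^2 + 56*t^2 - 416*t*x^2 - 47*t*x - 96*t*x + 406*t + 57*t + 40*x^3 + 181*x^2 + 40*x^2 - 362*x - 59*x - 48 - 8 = -448*t^3 + t^2*(824*x - 64) + t*(-416*x^2 - 143*x + 463) + 40*x^3 + 221*x^2 - 421*x - 56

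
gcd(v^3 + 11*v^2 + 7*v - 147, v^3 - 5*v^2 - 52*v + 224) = v + 7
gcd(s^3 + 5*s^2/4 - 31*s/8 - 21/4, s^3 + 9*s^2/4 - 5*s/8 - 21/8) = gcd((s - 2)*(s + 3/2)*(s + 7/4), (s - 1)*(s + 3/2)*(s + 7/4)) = s^2 + 13*s/4 + 21/8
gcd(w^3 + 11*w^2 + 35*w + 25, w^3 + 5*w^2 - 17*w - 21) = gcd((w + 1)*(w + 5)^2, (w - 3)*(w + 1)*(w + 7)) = w + 1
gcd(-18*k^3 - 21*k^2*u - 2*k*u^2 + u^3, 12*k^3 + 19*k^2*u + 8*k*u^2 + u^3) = 3*k^2 + 4*k*u + u^2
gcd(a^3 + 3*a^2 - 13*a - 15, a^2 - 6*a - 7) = a + 1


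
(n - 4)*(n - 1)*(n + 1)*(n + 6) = n^4 + 2*n^3 - 25*n^2 - 2*n + 24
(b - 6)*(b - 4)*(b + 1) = b^3 - 9*b^2 + 14*b + 24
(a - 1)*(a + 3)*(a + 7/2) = a^3 + 11*a^2/2 + 4*a - 21/2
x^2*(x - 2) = x^3 - 2*x^2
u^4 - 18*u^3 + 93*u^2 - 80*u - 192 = (u - 8)^2*(u - 3)*(u + 1)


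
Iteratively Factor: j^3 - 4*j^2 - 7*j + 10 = (j - 1)*(j^2 - 3*j - 10) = (j - 5)*(j - 1)*(j + 2)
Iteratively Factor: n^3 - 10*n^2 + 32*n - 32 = (n - 4)*(n^2 - 6*n + 8) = (n - 4)^2*(n - 2)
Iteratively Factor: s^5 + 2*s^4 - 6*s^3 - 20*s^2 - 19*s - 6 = (s + 1)*(s^4 + s^3 - 7*s^2 - 13*s - 6) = (s + 1)*(s + 2)*(s^3 - s^2 - 5*s - 3) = (s + 1)^2*(s + 2)*(s^2 - 2*s - 3) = (s - 3)*(s + 1)^2*(s + 2)*(s + 1)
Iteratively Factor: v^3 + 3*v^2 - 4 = (v + 2)*(v^2 + v - 2) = (v + 2)^2*(v - 1)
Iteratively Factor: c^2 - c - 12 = (c + 3)*(c - 4)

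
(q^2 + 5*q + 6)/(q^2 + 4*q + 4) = (q + 3)/(q + 2)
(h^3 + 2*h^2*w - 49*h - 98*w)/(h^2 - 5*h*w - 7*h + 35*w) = (-h^2 - 2*h*w - 7*h - 14*w)/(-h + 5*w)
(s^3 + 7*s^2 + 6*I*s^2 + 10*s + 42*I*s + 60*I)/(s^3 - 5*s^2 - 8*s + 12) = (s^2 + s*(5 + 6*I) + 30*I)/(s^2 - 7*s + 6)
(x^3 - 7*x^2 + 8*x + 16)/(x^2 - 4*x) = x - 3 - 4/x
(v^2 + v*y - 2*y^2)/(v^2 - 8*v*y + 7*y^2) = (-v - 2*y)/(-v + 7*y)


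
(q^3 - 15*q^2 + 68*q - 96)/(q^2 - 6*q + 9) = (q^2 - 12*q + 32)/(q - 3)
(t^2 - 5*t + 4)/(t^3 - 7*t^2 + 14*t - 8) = 1/(t - 2)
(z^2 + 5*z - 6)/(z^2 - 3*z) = (z^2 + 5*z - 6)/(z*(z - 3))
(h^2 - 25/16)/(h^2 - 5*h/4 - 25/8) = (4*h - 5)/(2*(2*h - 5))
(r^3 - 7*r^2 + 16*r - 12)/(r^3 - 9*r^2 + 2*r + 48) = (r^2 - 4*r + 4)/(r^2 - 6*r - 16)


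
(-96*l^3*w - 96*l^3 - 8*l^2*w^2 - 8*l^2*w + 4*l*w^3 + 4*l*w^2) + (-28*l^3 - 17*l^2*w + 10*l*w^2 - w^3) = -96*l^3*w - 124*l^3 - 8*l^2*w^2 - 25*l^2*w + 4*l*w^3 + 14*l*w^2 - w^3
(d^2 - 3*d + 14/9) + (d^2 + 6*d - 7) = 2*d^2 + 3*d - 49/9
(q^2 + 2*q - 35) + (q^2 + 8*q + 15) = 2*q^2 + 10*q - 20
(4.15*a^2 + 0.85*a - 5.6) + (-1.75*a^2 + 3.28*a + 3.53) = 2.4*a^2 + 4.13*a - 2.07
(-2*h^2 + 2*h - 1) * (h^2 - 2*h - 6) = -2*h^4 + 6*h^3 + 7*h^2 - 10*h + 6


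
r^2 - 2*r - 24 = (r - 6)*(r + 4)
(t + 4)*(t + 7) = t^2 + 11*t + 28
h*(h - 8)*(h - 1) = h^3 - 9*h^2 + 8*h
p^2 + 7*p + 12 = (p + 3)*(p + 4)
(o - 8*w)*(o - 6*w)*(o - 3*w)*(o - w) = o^4 - 18*o^3*w + 107*o^2*w^2 - 234*o*w^3 + 144*w^4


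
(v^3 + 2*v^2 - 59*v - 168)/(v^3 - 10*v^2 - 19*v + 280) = (v^2 + 10*v + 21)/(v^2 - 2*v - 35)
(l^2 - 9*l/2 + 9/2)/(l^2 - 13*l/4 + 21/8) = 4*(l - 3)/(4*l - 7)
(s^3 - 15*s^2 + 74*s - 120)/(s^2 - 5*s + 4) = (s^2 - 11*s + 30)/(s - 1)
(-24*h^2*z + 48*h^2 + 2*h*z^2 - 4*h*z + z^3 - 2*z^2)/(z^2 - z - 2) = (-24*h^2 + 2*h*z + z^2)/(z + 1)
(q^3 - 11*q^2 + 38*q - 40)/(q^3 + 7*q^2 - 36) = (q^2 - 9*q + 20)/(q^2 + 9*q + 18)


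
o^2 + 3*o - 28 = (o - 4)*(o + 7)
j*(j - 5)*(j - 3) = j^3 - 8*j^2 + 15*j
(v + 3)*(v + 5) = v^2 + 8*v + 15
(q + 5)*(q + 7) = q^2 + 12*q + 35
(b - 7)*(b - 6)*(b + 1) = b^3 - 12*b^2 + 29*b + 42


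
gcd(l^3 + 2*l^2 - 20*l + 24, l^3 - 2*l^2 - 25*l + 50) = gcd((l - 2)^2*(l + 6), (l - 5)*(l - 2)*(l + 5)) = l - 2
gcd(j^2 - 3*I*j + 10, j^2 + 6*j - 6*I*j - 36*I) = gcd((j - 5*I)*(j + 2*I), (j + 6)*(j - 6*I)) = 1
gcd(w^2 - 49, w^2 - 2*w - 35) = w - 7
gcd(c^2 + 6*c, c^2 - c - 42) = c + 6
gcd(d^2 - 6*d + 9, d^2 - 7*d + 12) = d - 3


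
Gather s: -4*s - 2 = -4*s - 2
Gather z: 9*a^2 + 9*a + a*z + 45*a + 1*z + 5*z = 9*a^2 + 54*a + z*(a + 6)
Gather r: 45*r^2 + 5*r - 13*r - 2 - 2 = 45*r^2 - 8*r - 4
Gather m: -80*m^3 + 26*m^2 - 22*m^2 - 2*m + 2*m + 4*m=-80*m^3 + 4*m^2 + 4*m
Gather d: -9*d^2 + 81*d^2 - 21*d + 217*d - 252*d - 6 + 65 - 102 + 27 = 72*d^2 - 56*d - 16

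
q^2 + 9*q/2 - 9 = (q - 3/2)*(q + 6)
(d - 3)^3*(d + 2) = d^4 - 7*d^3 + 9*d^2 + 27*d - 54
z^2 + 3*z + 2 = (z + 1)*(z + 2)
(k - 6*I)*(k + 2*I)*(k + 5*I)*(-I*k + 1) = -I*k^4 + 2*k^3 - 31*I*k^2 + 92*k + 60*I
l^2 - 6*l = l*(l - 6)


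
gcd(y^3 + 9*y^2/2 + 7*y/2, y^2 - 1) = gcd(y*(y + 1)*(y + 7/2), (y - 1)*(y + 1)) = y + 1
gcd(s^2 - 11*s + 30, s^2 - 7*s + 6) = s - 6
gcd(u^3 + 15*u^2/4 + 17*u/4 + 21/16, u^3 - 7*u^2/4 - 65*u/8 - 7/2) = u^2 + 9*u/4 + 7/8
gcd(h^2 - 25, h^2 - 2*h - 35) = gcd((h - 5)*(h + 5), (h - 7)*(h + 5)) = h + 5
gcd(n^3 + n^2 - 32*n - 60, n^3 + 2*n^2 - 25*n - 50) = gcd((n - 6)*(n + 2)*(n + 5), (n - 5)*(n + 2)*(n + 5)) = n^2 + 7*n + 10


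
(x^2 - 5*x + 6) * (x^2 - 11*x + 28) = x^4 - 16*x^3 + 89*x^2 - 206*x + 168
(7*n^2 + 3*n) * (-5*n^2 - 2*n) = -35*n^4 - 29*n^3 - 6*n^2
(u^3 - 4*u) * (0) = 0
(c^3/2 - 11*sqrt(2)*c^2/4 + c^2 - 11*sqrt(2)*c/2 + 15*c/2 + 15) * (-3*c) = -3*c^4/2 - 3*c^3 + 33*sqrt(2)*c^3/4 - 45*c^2/2 + 33*sqrt(2)*c^2/2 - 45*c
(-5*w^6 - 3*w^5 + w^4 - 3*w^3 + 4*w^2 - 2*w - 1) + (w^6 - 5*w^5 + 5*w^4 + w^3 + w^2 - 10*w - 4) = -4*w^6 - 8*w^5 + 6*w^4 - 2*w^3 + 5*w^2 - 12*w - 5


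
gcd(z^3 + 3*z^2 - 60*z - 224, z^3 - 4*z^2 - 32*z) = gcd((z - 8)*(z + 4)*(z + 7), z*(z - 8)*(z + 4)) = z^2 - 4*z - 32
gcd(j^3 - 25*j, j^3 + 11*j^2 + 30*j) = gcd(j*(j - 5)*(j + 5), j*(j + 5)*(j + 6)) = j^2 + 5*j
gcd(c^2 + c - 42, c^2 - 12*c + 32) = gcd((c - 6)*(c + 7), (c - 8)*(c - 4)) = 1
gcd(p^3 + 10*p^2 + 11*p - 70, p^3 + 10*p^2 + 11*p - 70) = p^3 + 10*p^2 + 11*p - 70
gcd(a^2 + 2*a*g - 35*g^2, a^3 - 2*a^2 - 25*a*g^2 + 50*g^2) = a - 5*g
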